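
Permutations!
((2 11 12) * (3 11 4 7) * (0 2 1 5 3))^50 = ((0 2 4 7)(1 5 3 11 12))^50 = (12)(0 4)(2 7)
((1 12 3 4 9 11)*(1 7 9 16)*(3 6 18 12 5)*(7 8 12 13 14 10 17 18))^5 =(18)(6 12 8 11 9 7)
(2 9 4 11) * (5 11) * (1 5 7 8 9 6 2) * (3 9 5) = [0, 3, 6, 9, 7, 11, 2, 8, 5, 4, 10, 1] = (1 3 9 4 7 8 5 11)(2 6)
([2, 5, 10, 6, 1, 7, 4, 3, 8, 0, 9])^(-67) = [2, 4, 10, 7, 6, 1, 3, 5, 8, 0, 9]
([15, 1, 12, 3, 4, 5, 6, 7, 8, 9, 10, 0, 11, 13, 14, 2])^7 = (0 2 11 15 12)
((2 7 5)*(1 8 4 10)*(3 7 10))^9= ((1 8 4 3 7 5 2 10))^9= (1 8 4 3 7 5 2 10)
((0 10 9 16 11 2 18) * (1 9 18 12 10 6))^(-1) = ((0 6 1 9 16 11 2 12 10 18))^(-1) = (0 18 10 12 2 11 16 9 1 6)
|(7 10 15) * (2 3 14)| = 3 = |(2 3 14)(7 10 15)|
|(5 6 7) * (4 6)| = |(4 6 7 5)| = 4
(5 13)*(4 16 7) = (4 16 7)(5 13) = [0, 1, 2, 3, 16, 13, 6, 4, 8, 9, 10, 11, 12, 5, 14, 15, 7]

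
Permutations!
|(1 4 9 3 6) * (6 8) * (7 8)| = |(1 4 9 3 7 8 6)| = 7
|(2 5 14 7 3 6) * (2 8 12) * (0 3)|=9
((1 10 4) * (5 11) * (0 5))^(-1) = ((0 5 11)(1 10 4))^(-1) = (0 11 5)(1 4 10)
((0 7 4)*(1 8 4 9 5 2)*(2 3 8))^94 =(0 5 4 9 8 7 3)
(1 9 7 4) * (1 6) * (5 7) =[0, 9, 2, 3, 6, 7, 1, 4, 8, 5] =(1 9 5 7 4 6)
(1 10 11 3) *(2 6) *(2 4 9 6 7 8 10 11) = (1 11 3)(2 7 8 10)(4 9 6) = [0, 11, 7, 1, 9, 5, 4, 8, 10, 6, 2, 3]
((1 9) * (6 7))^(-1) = ((1 9)(6 7))^(-1) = (1 9)(6 7)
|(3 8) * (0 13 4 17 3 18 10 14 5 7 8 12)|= 6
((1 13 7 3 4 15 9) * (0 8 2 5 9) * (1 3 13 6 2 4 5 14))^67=(0 15 4 8)(1 14 2 6)(3 5 9)(7 13)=((0 8 4 15)(1 6 2 14)(3 5 9)(7 13))^67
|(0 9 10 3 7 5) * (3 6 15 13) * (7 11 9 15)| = |(0 15 13 3 11 9 10 6 7 5)| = 10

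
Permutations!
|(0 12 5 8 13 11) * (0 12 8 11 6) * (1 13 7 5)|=|(0 8 7 5 11 12 1 13 6)|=9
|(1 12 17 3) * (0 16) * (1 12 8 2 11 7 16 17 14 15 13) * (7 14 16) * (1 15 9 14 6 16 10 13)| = 26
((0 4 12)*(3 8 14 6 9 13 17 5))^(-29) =((0 4 12)(3 8 14 6 9 13 17 5))^(-29) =(0 4 12)(3 6 17 8 9 5 14 13)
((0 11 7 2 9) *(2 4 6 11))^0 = ((0 2 9)(4 6 11 7))^0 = (11)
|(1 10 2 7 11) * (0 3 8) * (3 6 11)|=|(0 6 11 1 10 2 7 3 8)|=9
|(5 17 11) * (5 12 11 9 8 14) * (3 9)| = |(3 9 8 14 5 17)(11 12)| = 6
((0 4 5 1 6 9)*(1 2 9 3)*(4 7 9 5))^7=(0 7 9)(1 6 3)(2 5)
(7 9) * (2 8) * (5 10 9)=[0, 1, 8, 3, 4, 10, 6, 5, 2, 7, 9]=(2 8)(5 10 9 7)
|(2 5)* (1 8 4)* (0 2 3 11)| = 15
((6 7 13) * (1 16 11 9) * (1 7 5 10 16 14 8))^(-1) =(1 8 14)(5 6 13 7 9 11 16 10)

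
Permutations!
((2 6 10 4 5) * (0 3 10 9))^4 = ((0 3 10 4 5 2 6 9))^4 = (0 5)(2 3)(4 9)(6 10)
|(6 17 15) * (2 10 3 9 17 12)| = 8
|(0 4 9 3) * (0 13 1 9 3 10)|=7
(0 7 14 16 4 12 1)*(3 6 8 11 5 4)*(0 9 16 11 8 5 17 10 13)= (0 7 14 11 17 10 13)(1 9 16 3 6 5 4 12)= [7, 9, 2, 6, 12, 4, 5, 14, 8, 16, 13, 17, 1, 0, 11, 15, 3, 10]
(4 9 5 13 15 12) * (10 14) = (4 9 5 13 15 12)(10 14) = [0, 1, 2, 3, 9, 13, 6, 7, 8, 5, 14, 11, 4, 15, 10, 12]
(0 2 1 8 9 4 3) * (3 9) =(0 2 1 8 3)(4 9) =[2, 8, 1, 0, 9, 5, 6, 7, 3, 4]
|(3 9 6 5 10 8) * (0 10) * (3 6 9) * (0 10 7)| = |(0 7)(5 10 8 6)| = 4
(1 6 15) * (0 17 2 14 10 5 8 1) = (0 17 2 14 10 5 8 1 6 15) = [17, 6, 14, 3, 4, 8, 15, 7, 1, 9, 5, 11, 12, 13, 10, 0, 16, 2]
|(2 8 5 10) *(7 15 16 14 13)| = 20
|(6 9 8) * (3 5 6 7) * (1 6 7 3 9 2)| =15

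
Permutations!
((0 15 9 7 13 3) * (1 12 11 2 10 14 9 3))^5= ((0 15 3)(1 12 11 2 10 14 9 7 13))^5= (0 3 15)(1 14 12 9 11 7 2 13 10)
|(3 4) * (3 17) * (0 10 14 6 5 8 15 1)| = 24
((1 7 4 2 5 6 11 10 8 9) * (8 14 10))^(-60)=(14)(1 2 11)(4 6 9)(5 8 7)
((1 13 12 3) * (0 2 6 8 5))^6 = (0 2 6 8 5)(1 12)(3 13)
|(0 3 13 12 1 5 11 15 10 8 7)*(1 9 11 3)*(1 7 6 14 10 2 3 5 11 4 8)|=26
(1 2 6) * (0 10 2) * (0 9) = [10, 9, 6, 3, 4, 5, 1, 7, 8, 0, 2] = (0 10 2 6 1 9)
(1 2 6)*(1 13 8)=(1 2 6 13 8)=[0, 2, 6, 3, 4, 5, 13, 7, 1, 9, 10, 11, 12, 8]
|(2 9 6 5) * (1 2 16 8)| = |(1 2 9 6 5 16 8)| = 7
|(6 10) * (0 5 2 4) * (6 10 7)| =4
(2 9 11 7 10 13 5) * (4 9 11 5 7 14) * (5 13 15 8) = (2 11 14 4 9 13 7 10 15 8 5) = [0, 1, 11, 3, 9, 2, 6, 10, 5, 13, 15, 14, 12, 7, 4, 8]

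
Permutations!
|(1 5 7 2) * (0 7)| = |(0 7 2 1 5)| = 5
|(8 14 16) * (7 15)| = 6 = |(7 15)(8 14 16)|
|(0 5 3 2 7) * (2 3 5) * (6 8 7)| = 5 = |(0 2 6 8 7)|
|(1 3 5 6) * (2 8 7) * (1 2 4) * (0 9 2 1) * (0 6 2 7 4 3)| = |(0 9 7 3 5 2 8 4 6 1)| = 10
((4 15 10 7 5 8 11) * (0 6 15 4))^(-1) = (0 11 8 5 7 10 15 6)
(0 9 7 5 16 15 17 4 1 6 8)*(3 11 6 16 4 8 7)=(0 9 3 11 6 7 5 4 1 16 15 17 8)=[9, 16, 2, 11, 1, 4, 7, 5, 0, 3, 10, 6, 12, 13, 14, 17, 15, 8]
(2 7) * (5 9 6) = (2 7)(5 9 6) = [0, 1, 7, 3, 4, 9, 5, 2, 8, 6]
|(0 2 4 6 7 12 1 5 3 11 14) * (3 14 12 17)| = 12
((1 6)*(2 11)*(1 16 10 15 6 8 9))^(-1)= ((1 8 9)(2 11)(6 16 10 15))^(-1)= (1 9 8)(2 11)(6 15 10 16)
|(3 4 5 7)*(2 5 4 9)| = |(2 5 7 3 9)| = 5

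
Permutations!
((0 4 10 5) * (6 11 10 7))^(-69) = ((0 4 7 6 11 10 5))^(-69) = (0 4 7 6 11 10 5)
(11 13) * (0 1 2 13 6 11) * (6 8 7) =[1, 2, 13, 3, 4, 5, 11, 6, 7, 9, 10, 8, 12, 0] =(0 1 2 13)(6 11 8 7)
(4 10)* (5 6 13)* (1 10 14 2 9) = [0, 10, 9, 3, 14, 6, 13, 7, 8, 1, 4, 11, 12, 5, 2] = (1 10 4 14 2 9)(5 6 13)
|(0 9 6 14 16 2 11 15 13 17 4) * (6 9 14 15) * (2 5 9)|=|(0 14 16 5 9 2 11 6 15 13 17 4)|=12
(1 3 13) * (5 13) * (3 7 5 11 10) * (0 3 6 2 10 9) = (0 3 11 9)(1 7 5 13)(2 10 6) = [3, 7, 10, 11, 4, 13, 2, 5, 8, 0, 6, 9, 12, 1]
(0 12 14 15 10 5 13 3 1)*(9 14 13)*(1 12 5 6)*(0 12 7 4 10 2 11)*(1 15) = [5, 12, 11, 7, 10, 9, 15, 4, 8, 14, 6, 0, 13, 3, 1, 2] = (0 5 9 14 1 12 13 3 7 4 10 6 15 2 11)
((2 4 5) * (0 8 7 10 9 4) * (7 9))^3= ((0 8 9 4 5 2)(7 10))^3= (0 4)(2 9)(5 8)(7 10)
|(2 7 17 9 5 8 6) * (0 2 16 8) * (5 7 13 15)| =15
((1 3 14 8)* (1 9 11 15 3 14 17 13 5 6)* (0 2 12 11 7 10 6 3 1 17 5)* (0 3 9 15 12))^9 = (0 2)(1 14 8 15)(3 5 9 7 10 6 17 13)(11 12)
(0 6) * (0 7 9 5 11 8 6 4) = (0 4)(5 11 8 6 7 9) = [4, 1, 2, 3, 0, 11, 7, 9, 6, 5, 10, 8]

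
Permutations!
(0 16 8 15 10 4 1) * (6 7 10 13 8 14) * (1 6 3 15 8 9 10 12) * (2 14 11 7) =(0 16 11 7 12 1)(2 14 3 15 13 9 10 4 6) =[16, 0, 14, 15, 6, 5, 2, 12, 8, 10, 4, 7, 1, 9, 3, 13, 11]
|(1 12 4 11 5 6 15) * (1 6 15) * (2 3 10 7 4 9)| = 12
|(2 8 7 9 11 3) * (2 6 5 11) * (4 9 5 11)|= 6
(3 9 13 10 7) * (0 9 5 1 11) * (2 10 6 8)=(0 9 13 6 8 2 10 7 3 5 1 11)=[9, 11, 10, 5, 4, 1, 8, 3, 2, 13, 7, 0, 12, 6]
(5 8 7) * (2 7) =(2 7 5 8) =[0, 1, 7, 3, 4, 8, 6, 5, 2]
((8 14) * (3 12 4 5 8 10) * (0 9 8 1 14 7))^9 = (0 9 8 7)(1 10 12 5 14 3 4)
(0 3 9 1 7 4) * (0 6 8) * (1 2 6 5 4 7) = (0 3 9 2 6 8)(4 5) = [3, 1, 6, 9, 5, 4, 8, 7, 0, 2]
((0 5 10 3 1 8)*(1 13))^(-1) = (0 8 1 13 3 10 5)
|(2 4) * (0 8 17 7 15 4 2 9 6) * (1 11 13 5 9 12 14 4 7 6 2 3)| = |(0 8 17 6)(1 11 13 5 9 2 3)(4 12 14)(7 15)| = 84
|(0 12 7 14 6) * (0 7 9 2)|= |(0 12 9 2)(6 7 14)|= 12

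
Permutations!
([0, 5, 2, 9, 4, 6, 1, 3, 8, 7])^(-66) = (9)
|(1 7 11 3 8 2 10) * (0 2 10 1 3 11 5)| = 15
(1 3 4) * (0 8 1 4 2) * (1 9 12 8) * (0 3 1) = [0, 1, 3, 2, 4, 5, 6, 7, 9, 12, 10, 11, 8] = (2 3)(8 9 12)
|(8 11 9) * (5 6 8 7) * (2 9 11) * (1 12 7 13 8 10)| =|(1 12 7 5 6 10)(2 9 13 8)| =12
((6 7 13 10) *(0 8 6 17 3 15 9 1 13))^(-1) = ((0 8 6 7)(1 13 10 17 3 15 9))^(-1) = (0 7 6 8)(1 9 15 3 17 10 13)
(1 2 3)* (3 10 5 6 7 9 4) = [0, 2, 10, 1, 3, 6, 7, 9, 8, 4, 5] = (1 2 10 5 6 7 9 4 3)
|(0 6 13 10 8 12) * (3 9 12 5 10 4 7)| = 24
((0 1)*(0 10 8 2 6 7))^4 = ((0 1 10 8 2 6 7))^4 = (0 2 1 6 10 7 8)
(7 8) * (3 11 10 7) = (3 11 10 7 8) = [0, 1, 2, 11, 4, 5, 6, 8, 3, 9, 7, 10]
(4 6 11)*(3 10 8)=[0, 1, 2, 10, 6, 5, 11, 7, 3, 9, 8, 4]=(3 10 8)(4 6 11)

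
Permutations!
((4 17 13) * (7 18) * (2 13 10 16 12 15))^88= ((2 13 4 17 10 16 12 15)(7 18))^88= (18)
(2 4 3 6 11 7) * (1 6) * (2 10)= (1 6 11 7 10 2 4 3)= [0, 6, 4, 1, 3, 5, 11, 10, 8, 9, 2, 7]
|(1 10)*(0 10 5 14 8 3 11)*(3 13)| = 9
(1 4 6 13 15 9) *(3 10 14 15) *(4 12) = (1 12 4 6 13 3 10 14 15 9) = [0, 12, 2, 10, 6, 5, 13, 7, 8, 1, 14, 11, 4, 3, 15, 9]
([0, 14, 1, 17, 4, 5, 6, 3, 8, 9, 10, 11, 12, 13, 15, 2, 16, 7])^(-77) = (1 2 15 14)(3 17 7)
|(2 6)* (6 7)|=3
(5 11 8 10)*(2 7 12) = (2 7 12)(5 11 8 10) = [0, 1, 7, 3, 4, 11, 6, 12, 10, 9, 5, 8, 2]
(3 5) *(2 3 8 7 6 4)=[0, 1, 3, 5, 2, 8, 4, 6, 7]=(2 3 5 8 7 6 4)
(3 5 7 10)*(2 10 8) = (2 10 3 5 7 8) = [0, 1, 10, 5, 4, 7, 6, 8, 2, 9, 3]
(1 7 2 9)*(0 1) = (0 1 7 2 9) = [1, 7, 9, 3, 4, 5, 6, 2, 8, 0]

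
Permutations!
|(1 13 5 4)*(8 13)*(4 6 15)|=7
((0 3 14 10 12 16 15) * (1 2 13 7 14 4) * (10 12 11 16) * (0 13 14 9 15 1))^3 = (1 12 16 14 11 2 10)(7 13 15 9)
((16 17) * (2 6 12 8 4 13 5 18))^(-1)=((2 6 12 8 4 13 5 18)(16 17))^(-1)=(2 18 5 13 4 8 12 6)(16 17)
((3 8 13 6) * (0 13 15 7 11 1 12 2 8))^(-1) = (0 3 6 13)(1 11 7 15 8 2 12)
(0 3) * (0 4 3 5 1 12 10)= (0 5 1 12 10)(3 4)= [5, 12, 2, 4, 3, 1, 6, 7, 8, 9, 0, 11, 10]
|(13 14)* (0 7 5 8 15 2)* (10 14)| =6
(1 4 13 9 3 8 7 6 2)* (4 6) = [0, 6, 1, 8, 13, 5, 2, 4, 7, 3, 10, 11, 12, 9] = (1 6 2)(3 8 7 4 13 9)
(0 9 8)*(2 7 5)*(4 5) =(0 9 8)(2 7 4 5) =[9, 1, 7, 3, 5, 2, 6, 4, 0, 8]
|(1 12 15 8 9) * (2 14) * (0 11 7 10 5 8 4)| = 22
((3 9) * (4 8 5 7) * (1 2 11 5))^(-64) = ((1 2 11 5 7 4 8)(3 9))^(-64) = (1 8 4 7 5 11 2)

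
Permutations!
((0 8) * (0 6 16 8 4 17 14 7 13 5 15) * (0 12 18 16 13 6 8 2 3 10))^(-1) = (0 10 3 2 16 18 12 15 5 13 6 7 14 17 4)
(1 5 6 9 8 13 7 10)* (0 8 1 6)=(0 8 13 7 10 6 9 1 5)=[8, 5, 2, 3, 4, 0, 9, 10, 13, 1, 6, 11, 12, 7]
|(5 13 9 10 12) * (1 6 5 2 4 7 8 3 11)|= |(1 6 5 13 9 10 12 2 4 7 8 3 11)|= 13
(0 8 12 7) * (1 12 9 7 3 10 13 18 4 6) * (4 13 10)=(0 8 9 7)(1 12 3 4 6)(13 18)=[8, 12, 2, 4, 6, 5, 1, 0, 9, 7, 10, 11, 3, 18, 14, 15, 16, 17, 13]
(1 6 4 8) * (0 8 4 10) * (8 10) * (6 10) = (0 6 8 1 10) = [6, 10, 2, 3, 4, 5, 8, 7, 1, 9, 0]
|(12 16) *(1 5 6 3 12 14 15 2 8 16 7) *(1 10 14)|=12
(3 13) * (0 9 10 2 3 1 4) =(0 9 10 2 3 13 1 4) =[9, 4, 3, 13, 0, 5, 6, 7, 8, 10, 2, 11, 12, 1]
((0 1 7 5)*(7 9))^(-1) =(0 5 7 9 1)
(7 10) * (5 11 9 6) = [0, 1, 2, 3, 4, 11, 5, 10, 8, 6, 7, 9] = (5 11 9 6)(7 10)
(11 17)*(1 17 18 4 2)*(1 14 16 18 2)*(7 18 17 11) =(1 11 2 14 16 17 7 18 4) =[0, 11, 14, 3, 1, 5, 6, 18, 8, 9, 10, 2, 12, 13, 16, 15, 17, 7, 4]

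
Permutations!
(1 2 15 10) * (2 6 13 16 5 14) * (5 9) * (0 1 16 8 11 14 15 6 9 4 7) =[1, 9, 6, 3, 7, 15, 13, 0, 11, 5, 16, 14, 12, 8, 2, 10, 4] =(0 1 9 5 15 10 16 4 7)(2 6 13 8 11 14)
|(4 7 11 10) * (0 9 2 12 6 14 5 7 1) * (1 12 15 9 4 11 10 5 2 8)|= 20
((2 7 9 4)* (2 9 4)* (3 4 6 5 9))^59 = (2 9 5 6 7)(3 4)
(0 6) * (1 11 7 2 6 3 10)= (0 3 10 1 11 7 2 6)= [3, 11, 6, 10, 4, 5, 0, 2, 8, 9, 1, 7]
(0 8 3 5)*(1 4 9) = (0 8 3 5)(1 4 9) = [8, 4, 2, 5, 9, 0, 6, 7, 3, 1]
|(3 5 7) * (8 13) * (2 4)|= |(2 4)(3 5 7)(8 13)|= 6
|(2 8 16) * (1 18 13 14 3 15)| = 6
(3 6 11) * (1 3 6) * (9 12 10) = (1 3)(6 11)(9 12 10) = [0, 3, 2, 1, 4, 5, 11, 7, 8, 12, 9, 6, 10]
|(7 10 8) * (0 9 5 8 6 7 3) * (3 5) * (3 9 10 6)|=6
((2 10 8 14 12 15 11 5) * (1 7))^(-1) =(1 7)(2 5 11 15 12 14 8 10)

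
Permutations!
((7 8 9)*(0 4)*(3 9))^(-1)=(0 4)(3 8 7 9)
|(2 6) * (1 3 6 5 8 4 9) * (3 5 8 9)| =15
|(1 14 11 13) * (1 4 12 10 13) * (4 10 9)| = |(1 14 11)(4 12 9)(10 13)| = 6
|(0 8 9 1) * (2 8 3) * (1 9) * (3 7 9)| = 7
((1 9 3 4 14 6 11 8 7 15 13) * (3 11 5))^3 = (1 8 13 11 15 9 7)(3 6 4 5 14)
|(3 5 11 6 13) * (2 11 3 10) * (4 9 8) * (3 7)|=15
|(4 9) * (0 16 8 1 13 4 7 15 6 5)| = |(0 16 8 1 13 4 9 7 15 6 5)| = 11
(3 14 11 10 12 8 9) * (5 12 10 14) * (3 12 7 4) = (3 5 7 4)(8 9 12)(11 14) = [0, 1, 2, 5, 3, 7, 6, 4, 9, 12, 10, 14, 8, 13, 11]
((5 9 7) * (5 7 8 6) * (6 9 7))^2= (9)(5 6 7)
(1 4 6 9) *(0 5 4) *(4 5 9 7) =(0 9 1)(4 6 7) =[9, 0, 2, 3, 6, 5, 7, 4, 8, 1]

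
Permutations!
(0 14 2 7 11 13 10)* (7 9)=[14, 1, 9, 3, 4, 5, 6, 11, 8, 7, 0, 13, 12, 10, 2]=(0 14 2 9 7 11 13 10)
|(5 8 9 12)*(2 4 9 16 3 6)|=9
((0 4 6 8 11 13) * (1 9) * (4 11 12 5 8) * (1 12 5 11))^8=((0 1 9 12 11 13)(4 6)(5 8))^8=(0 9 11)(1 12 13)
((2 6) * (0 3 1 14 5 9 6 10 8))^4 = (0 5 10 1 6)(2 3 9 8 14)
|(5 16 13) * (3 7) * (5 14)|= 4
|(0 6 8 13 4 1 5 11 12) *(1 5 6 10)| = 10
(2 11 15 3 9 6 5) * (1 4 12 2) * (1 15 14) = [0, 4, 11, 9, 12, 15, 5, 7, 8, 6, 10, 14, 2, 13, 1, 3] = (1 4 12 2 11 14)(3 9 6 5 15)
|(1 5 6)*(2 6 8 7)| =6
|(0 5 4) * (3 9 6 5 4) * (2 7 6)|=|(0 4)(2 7 6 5 3 9)|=6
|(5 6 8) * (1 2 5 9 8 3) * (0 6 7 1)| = 12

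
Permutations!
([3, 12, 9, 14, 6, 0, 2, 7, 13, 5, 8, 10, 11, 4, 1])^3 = [1, 10, 0, 12, 9, 14, 5, 7, 6, 3, 4, 13, 8, 2, 11]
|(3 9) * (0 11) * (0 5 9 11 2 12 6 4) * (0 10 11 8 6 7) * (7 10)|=12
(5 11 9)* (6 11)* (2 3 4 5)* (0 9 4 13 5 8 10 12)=[9, 1, 3, 13, 8, 6, 11, 7, 10, 2, 12, 4, 0, 5]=(0 9 2 3 13 5 6 11 4 8 10 12)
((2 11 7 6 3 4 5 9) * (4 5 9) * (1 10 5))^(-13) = ((1 10 5 4 9 2 11 7 6 3))^(-13) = (1 7 9 10 6 2 5 3 11 4)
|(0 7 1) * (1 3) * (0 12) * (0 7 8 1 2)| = 7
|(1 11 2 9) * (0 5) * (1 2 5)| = 4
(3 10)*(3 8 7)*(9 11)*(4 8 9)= [0, 1, 2, 10, 8, 5, 6, 3, 7, 11, 9, 4]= (3 10 9 11 4 8 7)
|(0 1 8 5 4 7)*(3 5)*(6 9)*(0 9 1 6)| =|(0 6 1 8 3 5 4 7 9)| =9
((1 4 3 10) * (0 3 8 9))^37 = ((0 3 10 1 4 8 9))^37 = (0 10 4 9 3 1 8)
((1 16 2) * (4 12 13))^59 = (1 2 16)(4 13 12)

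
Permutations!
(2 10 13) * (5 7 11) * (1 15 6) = [0, 15, 10, 3, 4, 7, 1, 11, 8, 9, 13, 5, 12, 2, 14, 6] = (1 15 6)(2 10 13)(5 7 11)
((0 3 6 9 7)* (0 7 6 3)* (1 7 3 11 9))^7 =(1 7 3 11 9 6)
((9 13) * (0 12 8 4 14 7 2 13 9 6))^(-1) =(0 6 13 2 7 14 4 8 12)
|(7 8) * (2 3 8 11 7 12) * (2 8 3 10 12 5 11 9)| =|(2 10 12 8 5 11 7 9)| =8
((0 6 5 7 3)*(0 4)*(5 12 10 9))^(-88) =(0 12 9 7 4 6 10 5 3)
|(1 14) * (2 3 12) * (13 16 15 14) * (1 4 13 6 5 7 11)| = 15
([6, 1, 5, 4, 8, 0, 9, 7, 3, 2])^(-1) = [5, 1, 9, 8, 3, 2, 0, 7, 4, 6]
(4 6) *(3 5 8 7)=(3 5 8 7)(4 6)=[0, 1, 2, 5, 6, 8, 4, 3, 7]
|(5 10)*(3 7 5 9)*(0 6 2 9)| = 8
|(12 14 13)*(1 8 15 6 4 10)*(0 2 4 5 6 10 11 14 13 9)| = 12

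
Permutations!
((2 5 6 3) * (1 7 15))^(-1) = (1 15 7)(2 3 6 5)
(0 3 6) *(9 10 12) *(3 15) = (0 15 3 6)(9 10 12) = [15, 1, 2, 6, 4, 5, 0, 7, 8, 10, 12, 11, 9, 13, 14, 3]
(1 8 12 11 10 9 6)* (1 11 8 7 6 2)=(1 7 6 11 10 9 2)(8 12)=[0, 7, 1, 3, 4, 5, 11, 6, 12, 2, 9, 10, 8]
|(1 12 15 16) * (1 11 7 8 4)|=|(1 12 15 16 11 7 8 4)|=8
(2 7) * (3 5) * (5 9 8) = [0, 1, 7, 9, 4, 3, 6, 2, 5, 8] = (2 7)(3 9 8 5)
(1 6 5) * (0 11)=(0 11)(1 6 5)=[11, 6, 2, 3, 4, 1, 5, 7, 8, 9, 10, 0]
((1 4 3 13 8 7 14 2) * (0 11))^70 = (1 14 8 3)(2 7 13 4) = ((0 11)(1 4 3 13 8 7 14 2))^70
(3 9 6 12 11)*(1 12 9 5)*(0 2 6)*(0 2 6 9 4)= (0 6 4)(1 12 11 3 5)(2 9)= [6, 12, 9, 5, 0, 1, 4, 7, 8, 2, 10, 3, 11]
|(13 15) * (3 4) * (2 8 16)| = 6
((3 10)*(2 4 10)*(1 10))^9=(1 4 2 3 10)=((1 10 3 2 4))^9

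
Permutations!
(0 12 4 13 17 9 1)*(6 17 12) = (0 6 17 9 1)(4 13 12) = [6, 0, 2, 3, 13, 5, 17, 7, 8, 1, 10, 11, 4, 12, 14, 15, 16, 9]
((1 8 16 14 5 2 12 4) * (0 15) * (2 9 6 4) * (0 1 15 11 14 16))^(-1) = (16)(0 8 1 15 4 6 9 5 14 11)(2 12)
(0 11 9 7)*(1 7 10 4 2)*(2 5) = [11, 7, 1, 3, 5, 2, 6, 0, 8, 10, 4, 9] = (0 11 9 10 4 5 2 1 7)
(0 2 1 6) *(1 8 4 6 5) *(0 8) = [2, 5, 0, 3, 6, 1, 8, 7, 4] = (0 2)(1 5)(4 6 8)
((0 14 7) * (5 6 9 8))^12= (14)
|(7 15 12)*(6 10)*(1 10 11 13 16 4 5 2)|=9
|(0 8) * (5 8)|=3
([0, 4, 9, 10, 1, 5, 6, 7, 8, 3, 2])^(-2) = (2 3)(9 10)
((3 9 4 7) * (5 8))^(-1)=((3 9 4 7)(5 8))^(-1)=(3 7 4 9)(5 8)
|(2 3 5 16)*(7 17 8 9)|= |(2 3 5 16)(7 17 8 9)|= 4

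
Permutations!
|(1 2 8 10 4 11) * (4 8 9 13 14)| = |(1 2 9 13 14 4 11)(8 10)| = 14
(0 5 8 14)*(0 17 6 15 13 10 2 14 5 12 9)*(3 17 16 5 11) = (0 12 9)(2 14 16 5 8 11 3 17 6 15 13 10) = [12, 1, 14, 17, 4, 8, 15, 7, 11, 0, 2, 3, 9, 10, 16, 13, 5, 6]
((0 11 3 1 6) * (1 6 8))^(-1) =(0 6 3 11)(1 8)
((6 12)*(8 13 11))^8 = (8 11 13)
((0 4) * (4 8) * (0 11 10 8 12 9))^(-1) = ((0 12 9)(4 11 10 8))^(-1) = (0 9 12)(4 8 10 11)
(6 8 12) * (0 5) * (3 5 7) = (0 7 3 5)(6 8 12) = [7, 1, 2, 5, 4, 0, 8, 3, 12, 9, 10, 11, 6]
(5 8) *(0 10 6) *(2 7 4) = [10, 1, 7, 3, 2, 8, 0, 4, 5, 9, 6] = (0 10 6)(2 7 4)(5 8)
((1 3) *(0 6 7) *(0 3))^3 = ((0 6 7 3 1))^3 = (0 3 6 1 7)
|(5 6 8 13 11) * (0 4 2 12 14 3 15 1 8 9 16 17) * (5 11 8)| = 26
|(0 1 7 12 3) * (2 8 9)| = 15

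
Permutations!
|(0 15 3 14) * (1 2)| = |(0 15 3 14)(1 2)| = 4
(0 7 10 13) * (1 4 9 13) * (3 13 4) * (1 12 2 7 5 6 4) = (0 5 6 4 9 1 3 13)(2 7 10 12) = [5, 3, 7, 13, 9, 6, 4, 10, 8, 1, 12, 11, 2, 0]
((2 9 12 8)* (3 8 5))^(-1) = (2 8 3 5 12 9) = ((2 9 12 5 3 8))^(-1)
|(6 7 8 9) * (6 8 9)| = 4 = |(6 7 9 8)|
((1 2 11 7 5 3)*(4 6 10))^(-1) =(1 3 5 7 11 2)(4 10 6)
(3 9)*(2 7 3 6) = (2 7 3 9 6) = [0, 1, 7, 9, 4, 5, 2, 3, 8, 6]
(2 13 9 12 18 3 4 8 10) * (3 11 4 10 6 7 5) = (2 13 9 12 18 11 4 8 6 7 5 3 10) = [0, 1, 13, 10, 8, 3, 7, 5, 6, 12, 2, 4, 18, 9, 14, 15, 16, 17, 11]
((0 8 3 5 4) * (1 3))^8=((0 8 1 3 5 4))^8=(0 1 5)(3 4 8)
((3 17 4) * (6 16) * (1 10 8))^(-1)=((1 10 8)(3 17 4)(6 16))^(-1)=(1 8 10)(3 4 17)(6 16)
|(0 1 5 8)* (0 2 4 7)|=7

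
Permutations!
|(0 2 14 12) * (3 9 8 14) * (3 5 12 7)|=|(0 2 5 12)(3 9 8 14 7)|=20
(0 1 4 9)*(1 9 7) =(0 9)(1 4 7) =[9, 4, 2, 3, 7, 5, 6, 1, 8, 0]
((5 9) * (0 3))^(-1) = (0 3)(5 9)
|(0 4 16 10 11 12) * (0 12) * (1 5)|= 10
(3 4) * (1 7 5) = (1 7 5)(3 4) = [0, 7, 2, 4, 3, 1, 6, 5]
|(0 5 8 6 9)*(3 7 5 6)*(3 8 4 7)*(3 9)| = |(0 6 3 9)(4 7 5)| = 12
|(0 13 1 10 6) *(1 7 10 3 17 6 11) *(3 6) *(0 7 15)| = |(0 13 15)(1 6 7 10 11)(3 17)| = 30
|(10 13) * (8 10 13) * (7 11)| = 2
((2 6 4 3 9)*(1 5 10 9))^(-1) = ((1 5 10 9 2 6 4 3))^(-1) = (1 3 4 6 2 9 10 5)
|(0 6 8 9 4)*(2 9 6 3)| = |(0 3 2 9 4)(6 8)| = 10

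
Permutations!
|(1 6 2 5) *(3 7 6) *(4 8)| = |(1 3 7 6 2 5)(4 8)| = 6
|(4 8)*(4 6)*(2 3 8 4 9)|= |(2 3 8 6 9)|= 5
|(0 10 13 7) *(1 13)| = 5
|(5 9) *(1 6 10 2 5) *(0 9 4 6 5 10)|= 6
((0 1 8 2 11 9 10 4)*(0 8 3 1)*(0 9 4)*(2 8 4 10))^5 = (11)(1 3)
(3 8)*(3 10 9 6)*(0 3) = (0 3 8 10 9 6) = [3, 1, 2, 8, 4, 5, 0, 7, 10, 6, 9]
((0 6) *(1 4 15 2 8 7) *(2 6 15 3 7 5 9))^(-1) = (0 6 15)(1 7 3 4)(2 9 5 8)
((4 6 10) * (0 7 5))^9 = ((0 7 5)(4 6 10))^9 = (10)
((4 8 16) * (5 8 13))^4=(4 16 8 5 13)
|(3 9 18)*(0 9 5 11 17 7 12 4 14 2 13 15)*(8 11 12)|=|(0 9 18 3 5 12 4 14 2 13 15)(7 8 11 17)|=44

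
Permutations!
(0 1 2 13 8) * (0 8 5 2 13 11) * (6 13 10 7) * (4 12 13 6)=[1, 10, 11, 3, 12, 2, 6, 4, 8, 9, 7, 0, 13, 5]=(0 1 10 7 4 12 13 5 2 11)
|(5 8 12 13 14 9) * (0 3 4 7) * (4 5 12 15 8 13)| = 18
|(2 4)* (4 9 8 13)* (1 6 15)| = 15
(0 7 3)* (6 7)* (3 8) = (0 6 7 8 3) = [6, 1, 2, 0, 4, 5, 7, 8, 3]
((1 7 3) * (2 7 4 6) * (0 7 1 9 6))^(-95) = (0 7 3 9 6 2 1 4)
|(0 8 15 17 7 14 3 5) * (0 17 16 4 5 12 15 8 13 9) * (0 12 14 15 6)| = 30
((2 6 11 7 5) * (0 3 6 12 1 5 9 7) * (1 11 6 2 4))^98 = ((0 3 2 12 11)(1 5 4)(7 9))^98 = (0 12 3 11 2)(1 4 5)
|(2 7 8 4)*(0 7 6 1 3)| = |(0 7 8 4 2 6 1 3)| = 8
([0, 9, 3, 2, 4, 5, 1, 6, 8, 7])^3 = (1 6 7 9)(2 3)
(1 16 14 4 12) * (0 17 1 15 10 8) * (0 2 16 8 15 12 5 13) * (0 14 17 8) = (0 8 2 16 17 1)(4 5 13 14)(10 15) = [8, 0, 16, 3, 5, 13, 6, 7, 2, 9, 15, 11, 12, 14, 4, 10, 17, 1]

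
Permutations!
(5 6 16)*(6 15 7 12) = (5 15 7 12 6 16) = [0, 1, 2, 3, 4, 15, 16, 12, 8, 9, 10, 11, 6, 13, 14, 7, 5]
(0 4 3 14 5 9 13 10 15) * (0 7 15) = (0 4 3 14 5 9 13 10)(7 15) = [4, 1, 2, 14, 3, 9, 6, 15, 8, 13, 0, 11, 12, 10, 5, 7]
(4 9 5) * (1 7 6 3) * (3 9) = (1 7 6 9 5 4 3) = [0, 7, 2, 1, 3, 4, 9, 6, 8, 5]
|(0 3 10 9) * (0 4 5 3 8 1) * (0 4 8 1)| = |(0 1 4 5 3 10 9 8)| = 8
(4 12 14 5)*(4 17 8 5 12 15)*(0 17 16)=(0 17 8 5 16)(4 15)(12 14)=[17, 1, 2, 3, 15, 16, 6, 7, 5, 9, 10, 11, 14, 13, 12, 4, 0, 8]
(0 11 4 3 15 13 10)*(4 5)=[11, 1, 2, 15, 3, 4, 6, 7, 8, 9, 0, 5, 12, 10, 14, 13]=(0 11 5 4 3 15 13 10)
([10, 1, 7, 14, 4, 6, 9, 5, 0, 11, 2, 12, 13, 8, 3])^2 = [2, 1, 5, 3, 4, 9, 11, 6, 10, 12, 7, 13, 8, 0, 14]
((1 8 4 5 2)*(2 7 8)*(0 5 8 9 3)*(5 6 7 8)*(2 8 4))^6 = (0 6 7 9 3)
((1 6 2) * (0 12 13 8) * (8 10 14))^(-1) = (0 8 14 10 13 12)(1 2 6)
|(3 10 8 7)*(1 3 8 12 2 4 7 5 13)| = |(1 3 10 12 2 4 7 8 5 13)| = 10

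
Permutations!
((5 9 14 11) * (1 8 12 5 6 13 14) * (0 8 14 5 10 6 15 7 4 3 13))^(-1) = ((0 8 12 10 6)(1 14 11 15 7 4 3 13 5 9))^(-1) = (0 6 10 12 8)(1 9 5 13 3 4 7 15 11 14)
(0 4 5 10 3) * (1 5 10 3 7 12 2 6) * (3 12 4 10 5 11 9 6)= [10, 11, 3, 0, 5, 12, 1, 4, 8, 6, 7, 9, 2]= (0 10 7 4 5 12 2 3)(1 11 9 6)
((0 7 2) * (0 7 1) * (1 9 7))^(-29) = ((0 9 7 2 1))^(-29) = (0 9 7 2 1)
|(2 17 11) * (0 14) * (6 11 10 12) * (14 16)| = 6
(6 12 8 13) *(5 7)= (5 7)(6 12 8 13)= [0, 1, 2, 3, 4, 7, 12, 5, 13, 9, 10, 11, 8, 6]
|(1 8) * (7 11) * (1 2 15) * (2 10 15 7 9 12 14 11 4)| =|(1 8 10 15)(2 7 4)(9 12 14 11)| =12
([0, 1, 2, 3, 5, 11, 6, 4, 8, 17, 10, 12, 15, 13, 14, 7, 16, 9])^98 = (17)(4 11 15)(5 12 7)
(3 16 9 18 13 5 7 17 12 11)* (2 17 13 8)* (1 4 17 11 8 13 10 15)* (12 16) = [0, 4, 11, 12, 17, 7, 6, 10, 2, 18, 15, 3, 8, 5, 14, 1, 9, 16, 13] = (1 4 17 16 9 18 13 5 7 10 15)(2 11 3 12 8)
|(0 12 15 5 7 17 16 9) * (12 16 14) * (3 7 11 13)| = 9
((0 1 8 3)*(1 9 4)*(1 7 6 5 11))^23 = (0 7 11 3 4 5 8 9 6 1)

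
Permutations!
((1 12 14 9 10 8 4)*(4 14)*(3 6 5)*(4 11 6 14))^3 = ((1 12 11 6 5 3 14 9 10 8 4))^3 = (1 6 14 8 12 5 9 4 11 3 10)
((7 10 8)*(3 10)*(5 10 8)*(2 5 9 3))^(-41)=((2 5 10 9 3 8 7))^(-41)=(2 5 10 9 3 8 7)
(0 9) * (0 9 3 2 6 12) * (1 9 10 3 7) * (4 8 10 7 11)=(0 11 4 8 10 3 2 6 12)(1 9 7)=[11, 9, 6, 2, 8, 5, 12, 1, 10, 7, 3, 4, 0]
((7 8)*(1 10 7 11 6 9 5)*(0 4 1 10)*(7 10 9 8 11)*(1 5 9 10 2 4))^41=(0 1)(2 4 5 10)(6 8 7 11)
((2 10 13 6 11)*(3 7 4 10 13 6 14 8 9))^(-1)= ((2 13 14 8 9 3 7 4 10 6 11))^(-1)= (2 11 6 10 4 7 3 9 8 14 13)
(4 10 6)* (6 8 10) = (4 6)(8 10) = [0, 1, 2, 3, 6, 5, 4, 7, 10, 9, 8]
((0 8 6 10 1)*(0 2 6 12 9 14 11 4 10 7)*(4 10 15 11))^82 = (0 14 10 7 9 11 6 12 15 2 8 4 1)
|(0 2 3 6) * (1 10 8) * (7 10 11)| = 20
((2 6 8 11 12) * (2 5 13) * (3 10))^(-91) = ((2 6 8 11 12 5 13)(3 10))^(-91) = (13)(3 10)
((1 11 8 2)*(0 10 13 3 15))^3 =((0 10 13 3 15)(1 11 8 2))^3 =(0 3 10 15 13)(1 2 8 11)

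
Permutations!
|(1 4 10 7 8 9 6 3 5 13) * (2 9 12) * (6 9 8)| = |(1 4 10 7 6 3 5 13)(2 8 12)| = 24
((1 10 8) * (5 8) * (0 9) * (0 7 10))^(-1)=(0 1 8 5 10 7 9)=((0 9 7 10 5 8 1))^(-1)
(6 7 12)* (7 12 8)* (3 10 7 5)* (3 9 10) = (5 9 10 7 8)(6 12) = [0, 1, 2, 3, 4, 9, 12, 8, 5, 10, 7, 11, 6]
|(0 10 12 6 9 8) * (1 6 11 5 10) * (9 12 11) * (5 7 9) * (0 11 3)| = 28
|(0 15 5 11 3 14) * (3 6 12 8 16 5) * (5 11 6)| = |(0 15 3 14)(5 6 12 8 16 11)| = 12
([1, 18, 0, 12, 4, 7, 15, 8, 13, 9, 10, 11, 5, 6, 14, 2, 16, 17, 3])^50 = (0 18 12 7 13 15)(1 3 5 8 6 2)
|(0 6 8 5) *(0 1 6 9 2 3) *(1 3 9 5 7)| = |(0 5 3)(1 6 8 7)(2 9)| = 12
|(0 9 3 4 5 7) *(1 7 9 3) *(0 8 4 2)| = 6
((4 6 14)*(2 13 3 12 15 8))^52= (2 15 3)(4 6 14)(8 12 13)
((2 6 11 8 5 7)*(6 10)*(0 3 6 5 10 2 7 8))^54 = (0 6)(3 11)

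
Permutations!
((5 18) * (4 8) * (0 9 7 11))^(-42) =((0 9 7 11)(4 8)(5 18))^(-42) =(18)(0 7)(9 11)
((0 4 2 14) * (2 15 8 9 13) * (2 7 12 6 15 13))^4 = (0 12 9 4 6 2 13 15 14 7 8)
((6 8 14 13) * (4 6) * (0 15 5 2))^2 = ((0 15 5 2)(4 6 8 14 13))^2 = (0 5)(2 15)(4 8 13 6 14)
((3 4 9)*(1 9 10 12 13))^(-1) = ((1 9 3 4 10 12 13))^(-1) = (1 13 12 10 4 3 9)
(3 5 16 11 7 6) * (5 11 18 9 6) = (3 11 7 5 16 18 9 6) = [0, 1, 2, 11, 4, 16, 3, 5, 8, 6, 10, 7, 12, 13, 14, 15, 18, 17, 9]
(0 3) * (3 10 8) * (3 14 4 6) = (0 10 8 14 4 6 3) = [10, 1, 2, 0, 6, 5, 3, 7, 14, 9, 8, 11, 12, 13, 4]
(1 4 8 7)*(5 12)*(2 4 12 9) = (1 12 5 9 2 4 8 7) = [0, 12, 4, 3, 8, 9, 6, 1, 7, 2, 10, 11, 5]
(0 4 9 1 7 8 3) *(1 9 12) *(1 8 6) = (0 4 12 8 3)(1 7 6) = [4, 7, 2, 0, 12, 5, 1, 6, 3, 9, 10, 11, 8]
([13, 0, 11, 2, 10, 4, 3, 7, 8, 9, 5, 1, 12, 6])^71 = [13, 0, 11, 2, 5, 10, 3, 7, 8, 9, 4, 1, 12, 6]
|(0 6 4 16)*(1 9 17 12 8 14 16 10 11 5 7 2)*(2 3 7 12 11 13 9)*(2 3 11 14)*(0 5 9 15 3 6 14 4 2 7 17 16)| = 42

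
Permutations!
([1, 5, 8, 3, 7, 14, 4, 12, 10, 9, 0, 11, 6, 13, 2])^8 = [1, 5, 8, 3, 4, 14, 6, 7, 10, 9, 0, 11, 12, 13, 2]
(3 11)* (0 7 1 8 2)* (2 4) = (0 7 1 8 4 2)(3 11) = [7, 8, 0, 11, 2, 5, 6, 1, 4, 9, 10, 3]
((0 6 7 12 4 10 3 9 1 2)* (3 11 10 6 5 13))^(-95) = (0 3 2 13 1 5 9)(4 6 7 12)(10 11) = ((0 5 13 3 9 1 2)(4 6 7 12)(10 11))^(-95)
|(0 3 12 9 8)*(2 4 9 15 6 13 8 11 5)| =|(0 3 12 15 6 13 8)(2 4 9 11 5)| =35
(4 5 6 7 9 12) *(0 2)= [2, 1, 0, 3, 5, 6, 7, 9, 8, 12, 10, 11, 4]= (0 2)(4 5 6 7 9 12)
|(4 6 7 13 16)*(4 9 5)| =7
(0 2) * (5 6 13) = (0 2)(5 6 13) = [2, 1, 0, 3, 4, 6, 13, 7, 8, 9, 10, 11, 12, 5]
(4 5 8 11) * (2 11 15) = (2 11 4 5 8 15) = [0, 1, 11, 3, 5, 8, 6, 7, 15, 9, 10, 4, 12, 13, 14, 2]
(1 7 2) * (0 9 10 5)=(0 9 10 5)(1 7 2)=[9, 7, 1, 3, 4, 0, 6, 2, 8, 10, 5]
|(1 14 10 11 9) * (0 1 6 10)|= |(0 1 14)(6 10 11 9)|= 12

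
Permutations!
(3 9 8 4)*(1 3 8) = (1 3 9)(4 8) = [0, 3, 2, 9, 8, 5, 6, 7, 4, 1]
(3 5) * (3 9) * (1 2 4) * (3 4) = (1 2 3 5 9 4) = [0, 2, 3, 5, 1, 9, 6, 7, 8, 4]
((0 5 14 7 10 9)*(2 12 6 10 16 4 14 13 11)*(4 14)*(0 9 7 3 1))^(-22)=(0 2 7 1 11 10 3 13 6 14 5 12 16)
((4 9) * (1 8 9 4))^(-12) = ((1 8 9))^(-12) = (9)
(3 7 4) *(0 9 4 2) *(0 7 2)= (0 9 4 3 2 7)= [9, 1, 7, 2, 3, 5, 6, 0, 8, 4]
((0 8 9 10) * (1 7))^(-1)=(0 10 9 8)(1 7)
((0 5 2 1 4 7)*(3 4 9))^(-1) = (0 7 4 3 9 1 2 5) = ((0 5 2 1 9 3 4 7))^(-1)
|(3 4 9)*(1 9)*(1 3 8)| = 6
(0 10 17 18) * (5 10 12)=(0 12 5 10 17 18)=[12, 1, 2, 3, 4, 10, 6, 7, 8, 9, 17, 11, 5, 13, 14, 15, 16, 18, 0]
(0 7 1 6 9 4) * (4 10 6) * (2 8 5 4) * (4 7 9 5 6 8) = [9, 2, 4, 3, 0, 7, 5, 1, 6, 10, 8] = (0 9 10 8 6 5 7 1 2 4)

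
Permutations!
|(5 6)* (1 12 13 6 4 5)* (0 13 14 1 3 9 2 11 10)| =|(0 13 6 3 9 2 11 10)(1 12 14)(4 5)| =24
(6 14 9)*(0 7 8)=(0 7 8)(6 14 9)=[7, 1, 2, 3, 4, 5, 14, 8, 0, 6, 10, 11, 12, 13, 9]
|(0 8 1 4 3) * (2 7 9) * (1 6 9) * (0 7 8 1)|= 20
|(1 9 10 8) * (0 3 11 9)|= 7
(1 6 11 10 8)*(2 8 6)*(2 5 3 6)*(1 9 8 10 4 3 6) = (1 5 6 11 4 3)(2 10)(8 9) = [0, 5, 10, 1, 3, 6, 11, 7, 9, 8, 2, 4]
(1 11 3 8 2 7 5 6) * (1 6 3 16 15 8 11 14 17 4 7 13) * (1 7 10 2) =(1 14 17 4 10 2 13 7 5 3 11 16 15 8) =[0, 14, 13, 11, 10, 3, 6, 5, 1, 9, 2, 16, 12, 7, 17, 8, 15, 4]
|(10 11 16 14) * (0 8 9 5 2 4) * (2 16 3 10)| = 24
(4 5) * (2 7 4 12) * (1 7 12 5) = (1 7 4)(2 12) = [0, 7, 12, 3, 1, 5, 6, 4, 8, 9, 10, 11, 2]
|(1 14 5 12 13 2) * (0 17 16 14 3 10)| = 11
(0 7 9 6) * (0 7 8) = (0 8)(6 7 9) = [8, 1, 2, 3, 4, 5, 7, 9, 0, 6]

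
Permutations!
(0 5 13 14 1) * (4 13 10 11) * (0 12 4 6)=(0 5 10 11 6)(1 12 4 13 14)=[5, 12, 2, 3, 13, 10, 0, 7, 8, 9, 11, 6, 4, 14, 1]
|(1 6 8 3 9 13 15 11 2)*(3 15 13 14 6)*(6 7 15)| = 8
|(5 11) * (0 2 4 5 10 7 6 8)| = |(0 2 4 5 11 10 7 6 8)| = 9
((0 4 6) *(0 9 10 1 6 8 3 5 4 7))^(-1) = ((0 7)(1 6 9 10)(3 5 4 8))^(-1) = (0 7)(1 10 9 6)(3 8 4 5)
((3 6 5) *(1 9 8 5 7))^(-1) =(1 7 6 3 5 8 9)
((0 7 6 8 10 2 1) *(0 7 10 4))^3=(0 1 8 10 7 4 2 6)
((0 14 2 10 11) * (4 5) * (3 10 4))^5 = (0 3 2 11 5 14 10 4)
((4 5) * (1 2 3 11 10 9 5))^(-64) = ((1 2 3 11 10 9 5 4))^(-64) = (11)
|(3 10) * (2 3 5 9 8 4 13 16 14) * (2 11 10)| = 18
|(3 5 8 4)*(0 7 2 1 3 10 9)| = |(0 7 2 1 3 5 8 4 10 9)| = 10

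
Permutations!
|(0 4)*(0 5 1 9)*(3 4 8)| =7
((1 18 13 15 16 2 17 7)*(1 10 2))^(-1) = ((1 18 13 15 16)(2 17 7 10))^(-1) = (1 16 15 13 18)(2 10 7 17)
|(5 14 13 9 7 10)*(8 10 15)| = 8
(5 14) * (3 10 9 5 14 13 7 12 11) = (14)(3 10 9 5 13 7 12 11) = [0, 1, 2, 10, 4, 13, 6, 12, 8, 5, 9, 3, 11, 7, 14]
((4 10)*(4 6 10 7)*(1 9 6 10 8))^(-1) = ((10)(1 9 6 8)(4 7))^(-1) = (10)(1 8 6 9)(4 7)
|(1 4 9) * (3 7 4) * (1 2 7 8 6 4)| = 8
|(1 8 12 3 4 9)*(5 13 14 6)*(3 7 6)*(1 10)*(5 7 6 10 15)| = |(1 8 12 6 7 10)(3 4 9 15 5 13 14)| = 42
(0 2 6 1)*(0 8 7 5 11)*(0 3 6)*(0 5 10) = (0 2 5 11 3 6 1 8 7 10) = [2, 8, 5, 6, 4, 11, 1, 10, 7, 9, 0, 3]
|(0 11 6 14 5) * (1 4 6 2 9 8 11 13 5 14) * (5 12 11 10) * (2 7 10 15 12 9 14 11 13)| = |(0 2 14 11 7 10 5)(1 4 6)(8 15 12 13 9)| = 105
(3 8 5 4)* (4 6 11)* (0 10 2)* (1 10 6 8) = (0 6 11 4 3 1 10 2)(5 8) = [6, 10, 0, 1, 3, 8, 11, 7, 5, 9, 2, 4]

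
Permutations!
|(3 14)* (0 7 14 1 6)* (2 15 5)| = |(0 7 14 3 1 6)(2 15 5)| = 6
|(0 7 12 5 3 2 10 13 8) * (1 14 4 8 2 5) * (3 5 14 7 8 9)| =12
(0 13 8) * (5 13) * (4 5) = (0 4 5 13 8) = [4, 1, 2, 3, 5, 13, 6, 7, 0, 9, 10, 11, 12, 8]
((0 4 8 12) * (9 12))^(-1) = ((0 4 8 9 12))^(-1) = (0 12 9 8 4)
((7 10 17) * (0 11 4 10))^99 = (0 10)(4 7)(11 17)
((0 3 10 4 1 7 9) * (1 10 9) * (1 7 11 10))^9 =(1 11 10 4)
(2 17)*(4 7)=(2 17)(4 7)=[0, 1, 17, 3, 7, 5, 6, 4, 8, 9, 10, 11, 12, 13, 14, 15, 16, 2]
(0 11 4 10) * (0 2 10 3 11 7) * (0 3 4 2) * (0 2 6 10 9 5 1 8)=(0 7 3 11 6 10 2 9 5 1 8)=[7, 8, 9, 11, 4, 1, 10, 3, 0, 5, 2, 6]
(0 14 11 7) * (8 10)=(0 14 11 7)(8 10)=[14, 1, 2, 3, 4, 5, 6, 0, 10, 9, 8, 7, 12, 13, 11]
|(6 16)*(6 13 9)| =|(6 16 13 9)| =4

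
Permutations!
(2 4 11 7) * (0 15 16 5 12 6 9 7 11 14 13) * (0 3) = (0 15 16 5 12 6 9 7 2 4 14 13 3) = [15, 1, 4, 0, 14, 12, 9, 2, 8, 7, 10, 11, 6, 3, 13, 16, 5]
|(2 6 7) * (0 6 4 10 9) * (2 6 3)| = |(0 3 2 4 10 9)(6 7)| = 6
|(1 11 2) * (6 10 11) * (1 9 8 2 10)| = 6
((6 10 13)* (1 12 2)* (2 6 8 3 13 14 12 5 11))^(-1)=(1 2 11 5)(3 8 13)(6 12 14 10)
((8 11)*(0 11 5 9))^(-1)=(0 9 5 8 11)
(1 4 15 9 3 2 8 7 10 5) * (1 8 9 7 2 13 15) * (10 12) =[0, 4, 9, 13, 1, 8, 6, 12, 2, 3, 5, 11, 10, 15, 14, 7] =(1 4)(2 9 3 13 15 7 12 10 5 8)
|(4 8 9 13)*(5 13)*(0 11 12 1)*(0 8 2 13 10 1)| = 15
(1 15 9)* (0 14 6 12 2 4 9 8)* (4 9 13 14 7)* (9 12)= (0 7 4 13 14 6 9 1 15 8)(2 12)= [7, 15, 12, 3, 13, 5, 9, 4, 0, 1, 10, 11, 2, 14, 6, 8]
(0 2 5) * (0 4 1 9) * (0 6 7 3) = (0 2 5 4 1 9 6 7 3) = [2, 9, 5, 0, 1, 4, 7, 3, 8, 6]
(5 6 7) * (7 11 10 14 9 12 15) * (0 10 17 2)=(0 10 14 9 12 15 7 5 6 11 17 2)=[10, 1, 0, 3, 4, 6, 11, 5, 8, 12, 14, 17, 15, 13, 9, 7, 16, 2]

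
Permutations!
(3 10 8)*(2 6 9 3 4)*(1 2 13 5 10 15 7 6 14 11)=(1 2 14 11)(3 15 7 6 9)(4 13 5 10 8)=[0, 2, 14, 15, 13, 10, 9, 6, 4, 3, 8, 1, 12, 5, 11, 7]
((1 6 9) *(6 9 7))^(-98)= (9)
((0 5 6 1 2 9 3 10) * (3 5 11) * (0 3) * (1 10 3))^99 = (0 11)(1 5)(2 6)(9 10)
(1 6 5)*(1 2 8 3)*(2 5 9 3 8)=[0, 6, 2, 1, 4, 5, 9, 7, 8, 3]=(1 6 9 3)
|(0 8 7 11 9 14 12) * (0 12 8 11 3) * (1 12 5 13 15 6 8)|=|(0 11 9 14 1 12 5 13 15 6 8 7 3)|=13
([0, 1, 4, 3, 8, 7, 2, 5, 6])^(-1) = (2 6 8 4)(5 7)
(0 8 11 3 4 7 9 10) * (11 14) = (0 8 14 11 3 4 7 9 10) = [8, 1, 2, 4, 7, 5, 6, 9, 14, 10, 0, 3, 12, 13, 11]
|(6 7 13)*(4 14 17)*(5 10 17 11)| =6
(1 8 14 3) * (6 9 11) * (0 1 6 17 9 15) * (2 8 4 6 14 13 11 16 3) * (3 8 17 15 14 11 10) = [1, 4, 17, 11, 6, 5, 14, 7, 13, 16, 3, 15, 12, 10, 2, 0, 8, 9] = (0 1 4 6 14 2 17 9 16 8 13 10 3 11 15)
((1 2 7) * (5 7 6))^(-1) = (1 7 5 6 2)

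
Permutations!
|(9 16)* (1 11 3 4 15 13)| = 6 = |(1 11 3 4 15 13)(9 16)|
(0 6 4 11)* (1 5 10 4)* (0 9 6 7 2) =(0 7 2)(1 5 10 4 11 9 6) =[7, 5, 0, 3, 11, 10, 1, 2, 8, 6, 4, 9]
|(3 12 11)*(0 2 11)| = 5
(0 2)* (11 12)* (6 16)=(0 2)(6 16)(11 12)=[2, 1, 0, 3, 4, 5, 16, 7, 8, 9, 10, 12, 11, 13, 14, 15, 6]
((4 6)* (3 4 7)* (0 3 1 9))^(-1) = ((0 3 4 6 7 1 9))^(-1) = (0 9 1 7 6 4 3)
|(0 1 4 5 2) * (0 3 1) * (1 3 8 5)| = 6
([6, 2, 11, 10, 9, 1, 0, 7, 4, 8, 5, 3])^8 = (1 11 10)(2 3 5)(4 8 9)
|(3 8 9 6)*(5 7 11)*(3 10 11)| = |(3 8 9 6 10 11 5 7)| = 8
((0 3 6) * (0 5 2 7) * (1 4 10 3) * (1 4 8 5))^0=(10)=((0 4 10 3 6 1 8 5 2 7))^0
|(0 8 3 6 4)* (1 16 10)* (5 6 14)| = 21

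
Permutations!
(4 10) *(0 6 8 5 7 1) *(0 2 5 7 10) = (0 6 8 7 1 2 5 10 4) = [6, 2, 5, 3, 0, 10, 8, 1, 7, 9, 4]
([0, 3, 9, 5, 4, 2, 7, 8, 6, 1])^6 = (1 3 5 2 9)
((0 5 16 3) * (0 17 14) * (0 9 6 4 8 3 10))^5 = ((0 5 16 10)(3 17 14 9 6 4 8))^5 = (0 5 16 10)(3 4 9 17 8 6 14)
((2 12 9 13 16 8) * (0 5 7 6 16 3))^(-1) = (0 3 13 9 12 2 8 16 6 7 5)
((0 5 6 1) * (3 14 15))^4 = (3 14 15)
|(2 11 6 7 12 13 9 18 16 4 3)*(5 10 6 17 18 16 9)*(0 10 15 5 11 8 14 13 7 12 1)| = |(0 10 6 12 7 1)(2 8 14 13 11 17 18 9 16 4 3)(5 15)| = 66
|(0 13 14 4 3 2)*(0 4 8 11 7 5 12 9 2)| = 12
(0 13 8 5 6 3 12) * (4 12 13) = (0 4 12)(3 13 8 5 6) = [4, 1, 2, 13, 12, 6, 3, 7, 5, 9, 10, 11, 0, 8]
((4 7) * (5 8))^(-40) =(8)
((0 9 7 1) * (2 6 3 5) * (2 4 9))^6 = (0 9 3)(1 4 6)(2 7 5)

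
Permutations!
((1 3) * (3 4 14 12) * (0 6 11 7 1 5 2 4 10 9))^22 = ((0 6 11 7 1 10 9)(2 4 14 12 3 5))^22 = (0 6 11 7 1 10 9)(2 3 14)(4 5 12)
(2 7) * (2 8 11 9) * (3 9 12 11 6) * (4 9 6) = [0, 1, 7, 6, 9, 5, 3, 8, 4, 2, 10, 12, 11] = (2 7 8 4 9)(3 6)(11 12)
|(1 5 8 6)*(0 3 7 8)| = 7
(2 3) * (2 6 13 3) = (3 6 13) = [0, 1, 2, 6, 4, 5, 13, 7, 8, 9, 10, 11, 12, 3]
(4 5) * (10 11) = (4 5)(10 11) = [0, 1, 2, 3, 5, 4, 6, 7, 8, 9, 11, 10]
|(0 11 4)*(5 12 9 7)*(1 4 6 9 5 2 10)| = |(0 11 6 9 7 2 10 1 4)(5 12)| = 18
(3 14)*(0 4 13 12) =[4, 1, 2, 14, 13, 5, 6, 7, 8, 9, 10, 11, 0, 12, 3] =(0 4 13 12)(3 14)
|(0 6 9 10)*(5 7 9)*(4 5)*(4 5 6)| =7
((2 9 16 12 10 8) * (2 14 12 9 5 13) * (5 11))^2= (16)(2 5)(8 12)(10 14)(11 13)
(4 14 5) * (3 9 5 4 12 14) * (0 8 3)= (0 8 3 9 5 12 14 4)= [8, 1, 2, 9, 0, 12, 6, 7, 3, 5, 10, 11, 14, 13, 4]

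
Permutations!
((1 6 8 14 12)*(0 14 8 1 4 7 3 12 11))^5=(0 11 14)(1 6)(3 12 4 7)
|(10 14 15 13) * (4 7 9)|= 12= |(4 7 9)(10 14 15 13)|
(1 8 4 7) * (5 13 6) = (1 8 4 7)(5 13 6) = [0, 8, 2, 3, 7, 13, 5, 1, 4, 9, 10, 11, 12, 6]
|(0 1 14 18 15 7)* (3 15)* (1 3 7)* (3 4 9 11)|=10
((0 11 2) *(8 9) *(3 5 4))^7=(0 11 2)(3 5 4)(8 9)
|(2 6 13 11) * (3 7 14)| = 12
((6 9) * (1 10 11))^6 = (11)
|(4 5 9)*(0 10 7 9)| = |(0 10 7 9 4 5)| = 6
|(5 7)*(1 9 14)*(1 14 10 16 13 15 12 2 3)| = 18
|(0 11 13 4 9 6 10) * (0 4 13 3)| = |(13)(0 11 3)(4 9 6 10)| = 12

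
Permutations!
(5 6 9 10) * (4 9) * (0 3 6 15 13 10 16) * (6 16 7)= (0 3 16)(4 9 7 6)(5 15 13 10)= [3, 1, 2, 16, 9, 15, 4, 6, 8, 7, 5, 11, 12, 10, 14, 13, 0]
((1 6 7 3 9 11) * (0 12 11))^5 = ((0 12 11 1 6 7 3 9))^5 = (0 7 11 9 6 12 3 1)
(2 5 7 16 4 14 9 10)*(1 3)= (1 3)(2 5 7 16 4 14 9 10)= [0, 3, 5, 1, 14, 7, 6, 16, 8, 10, 2, 11, 12, 13, 9, 15, 4]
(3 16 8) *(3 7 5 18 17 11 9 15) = (3 16 8 7 5 18 17 11 9 15) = [0, 1, 2, 16, 4, 18, 6, 5, 7, 15, 10, 9, 12, 13, 14, 3, 8, 11, 17]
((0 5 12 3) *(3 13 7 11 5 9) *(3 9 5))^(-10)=((0 5 12 13 7 11 3))^(-10)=(0 7 5 11 12 3 13)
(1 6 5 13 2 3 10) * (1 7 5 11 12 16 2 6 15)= [0, 15, 3, 10, 4, 13, 11, 5, 8, 9, 7, 12, 16, 6, 14, 1, 2]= (1 15)(2 3 10 7 5 13 6 11 12 16)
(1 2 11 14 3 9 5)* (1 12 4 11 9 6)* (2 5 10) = [0, 5, 9, 6, 11, 12, 1, 7, 8, 10, 2, 14, 4, 13, 3] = (1 5 12 4 11 14 3 6)(2 9 10)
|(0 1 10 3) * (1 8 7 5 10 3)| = |(0 8 7 5 10 1 3)| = 7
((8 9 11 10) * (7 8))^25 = ((7 8 9 11 10))^25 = (11)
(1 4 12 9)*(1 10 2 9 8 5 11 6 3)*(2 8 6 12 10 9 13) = [0, 4, 13, 1, 10, 11, 3, 7, 5, 9, 8, 12, 6, 2] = (1 4 10 8 5 11 12 6 3)(2 13)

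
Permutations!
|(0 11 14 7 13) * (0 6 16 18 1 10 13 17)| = 30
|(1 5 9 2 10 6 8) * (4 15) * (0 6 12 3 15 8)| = 10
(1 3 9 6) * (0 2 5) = (0 2 5)(1 3 9 6) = [2, 3, 5, 9, 4, 0, 1, 7, 8, 6]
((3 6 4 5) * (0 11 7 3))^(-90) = (0 11 7 3 6 4 5)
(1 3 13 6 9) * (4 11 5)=[0, 3, 2, 13, 11, 4, 9, 7, 8, 1, 10, 5, 12, 6]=(1 3 13 6 9)(4 11 5)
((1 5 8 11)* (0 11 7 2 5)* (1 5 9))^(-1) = (0 1 9 2 7 8 5 11)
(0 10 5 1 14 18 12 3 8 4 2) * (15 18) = (0 10 5 1 14 15 18 12 3 8 4 2) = [10, 14, 0, 8, 2, 1, 6, 7, 4, 9, 5, 11, 3, 13, 15, 18, 16, 17, 12]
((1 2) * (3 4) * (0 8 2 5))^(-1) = (0 5 1 2 8)(3 4)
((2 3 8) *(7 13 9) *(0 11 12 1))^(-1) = ((0 11 12 1)(2 3 8)(7 13 9))^(-1) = (0 1 12 11)(2 8 3)(7 9 13)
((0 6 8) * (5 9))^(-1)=(0 8 6)(5 9)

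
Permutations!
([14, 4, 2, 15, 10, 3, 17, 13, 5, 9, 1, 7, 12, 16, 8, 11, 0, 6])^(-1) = (0 16 13 7 11 15 3 5 8 14)(1 10 4)(6 17)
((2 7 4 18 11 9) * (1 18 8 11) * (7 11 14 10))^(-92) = (18)(2 11 9)(4 10 8 7 14)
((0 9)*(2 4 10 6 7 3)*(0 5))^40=((0 9 5)(2 4 10 6 7 3))^40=(0 9 5)(2 7 10)(3 6 4)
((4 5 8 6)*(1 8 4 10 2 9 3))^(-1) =(1 3 9 2 10 6 8)(4 5)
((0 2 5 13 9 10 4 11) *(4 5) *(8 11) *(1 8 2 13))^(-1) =((0 13 9 10 5 1 8 11)(2 4))^(-1) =(0 11 8 1 5 10 9 13)(2 4)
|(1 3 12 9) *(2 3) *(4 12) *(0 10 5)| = 6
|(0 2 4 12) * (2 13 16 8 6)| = 8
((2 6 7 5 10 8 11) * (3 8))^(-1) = (2 11 8 3 10 5 7 6)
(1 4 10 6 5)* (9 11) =(1 4 10 6 5)(9 11) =[0, 4, 2, 3, 10, 1, 5, 7, 8, 11, 6, 9]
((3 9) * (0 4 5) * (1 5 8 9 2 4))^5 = (9)(0 5 1)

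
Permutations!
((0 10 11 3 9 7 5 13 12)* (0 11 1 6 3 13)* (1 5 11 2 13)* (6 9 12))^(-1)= (0 5 10)(1 11 7 9)(2 12 3 6 13)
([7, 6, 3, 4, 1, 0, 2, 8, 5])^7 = (0 5 8 7)(1 2 4 6 3)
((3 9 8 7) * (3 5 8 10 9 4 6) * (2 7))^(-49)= ((2 7 5 8)(3 4 6)(9 10))^(-49)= (2 8 5 7)(3 6 4)(9 10)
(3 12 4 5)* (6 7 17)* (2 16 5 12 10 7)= (2 16 5 3 10 7 17 6)(4 12)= [0, 1, 16, 10, 12, 3, 2, 17, 8, 9, 7, 11, 4, 13, 14, 15, 5, 6]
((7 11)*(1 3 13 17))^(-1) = (1 17 13 3)(7 11) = ((1 3 13 17)(7 11))^(-1)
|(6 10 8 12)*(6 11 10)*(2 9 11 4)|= 7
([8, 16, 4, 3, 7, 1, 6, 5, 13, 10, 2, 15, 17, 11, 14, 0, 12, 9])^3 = [11, 17, 5, 3, 1, 12, 6, 16, 15, 4, 7, 8, 10, 0, 14, 13, 9, 2]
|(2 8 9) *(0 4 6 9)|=|(0 4 6 9 2 8)|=6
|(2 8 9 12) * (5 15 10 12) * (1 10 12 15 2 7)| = 20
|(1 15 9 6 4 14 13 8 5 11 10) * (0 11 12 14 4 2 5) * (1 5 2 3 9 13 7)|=33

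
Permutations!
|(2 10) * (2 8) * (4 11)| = 6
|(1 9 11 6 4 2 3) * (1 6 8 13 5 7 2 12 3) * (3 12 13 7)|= 30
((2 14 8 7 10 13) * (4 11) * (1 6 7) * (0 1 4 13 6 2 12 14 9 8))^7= ((0 1 2 9 8 4 11 13 12 14)(6 7 10))^7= (0 13 8 1 12 4 2 14 11 9)(6 7 10)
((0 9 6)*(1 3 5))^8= ((0 9 6)(1 3 5))^8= (0 6 9)(1 5 3)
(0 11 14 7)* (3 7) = (0 11 14 3 7) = [11, 1, 2, 7, 4, 5, 6, 0, 8, 9, 10, 14, 12, 13, 3]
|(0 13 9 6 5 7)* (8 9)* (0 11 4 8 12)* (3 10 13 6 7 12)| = |(0 6 5 12)(3 10 13)(4 8 9 7 11)| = 60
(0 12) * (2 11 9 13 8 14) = (0 12)(2 11 9 13 8 14) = [12, 1, 11, 3, 4, 5, 6, 7, 14, 13, 10, 9, 0, 8, 2]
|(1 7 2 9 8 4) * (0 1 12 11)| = 9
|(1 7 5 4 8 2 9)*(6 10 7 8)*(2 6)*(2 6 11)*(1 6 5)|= 8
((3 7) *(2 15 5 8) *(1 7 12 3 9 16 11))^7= ((1 7 9 16 11)(2 15 5 8)(3 12))^7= (1 9 11 7 16)(2 8 5 15)(3 12)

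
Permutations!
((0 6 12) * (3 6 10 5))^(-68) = ((0 10 5 3 6 12))^(-68) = (0 6 5)(3 10 12)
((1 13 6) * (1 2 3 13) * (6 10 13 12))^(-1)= (2 6 12 3)(10 13)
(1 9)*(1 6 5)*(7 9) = (1 7 9 6 5) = [0, 7, 2, 3, 4, 1, 5, 9, 8, 6]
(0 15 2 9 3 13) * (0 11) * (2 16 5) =[15, 1, 9, 13, 4, 2, 6, 7, 8, 3, 10, 0, 12, 11, 14, 16, 5] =(0 15 16 5 2 9 3 13 11)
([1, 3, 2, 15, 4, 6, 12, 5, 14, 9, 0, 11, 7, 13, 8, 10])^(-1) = (0 10 15 3 1)(5 7 12 6)(8 14)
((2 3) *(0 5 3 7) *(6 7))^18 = (7)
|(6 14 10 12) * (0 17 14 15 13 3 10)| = 6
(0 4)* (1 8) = (0 4)(1 8) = [4, 8, 2, 3, 0, 5, 6, 7, 1]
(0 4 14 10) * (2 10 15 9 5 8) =(0 4 14 15 9 5 8 2 10) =[4, 1, 10, 3, 14, 8, 6, 7, 2, 5, 0, 11, 12, 13, 15, 9]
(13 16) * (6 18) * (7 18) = (6 7 18)(13 16) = [0, 1, 2, 3, 4, 5, 7, 18, 8, 9, 10, 11, 12, 16, 14, 15, 13, 17, 6]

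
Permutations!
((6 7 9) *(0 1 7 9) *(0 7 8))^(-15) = (6 9)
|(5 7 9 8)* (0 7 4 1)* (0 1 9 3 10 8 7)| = 7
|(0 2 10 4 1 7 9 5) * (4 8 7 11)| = |(0 2 10 8 7 9 5)(1 11 4)| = 21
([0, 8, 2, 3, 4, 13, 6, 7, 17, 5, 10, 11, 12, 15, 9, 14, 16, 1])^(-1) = (1 17 8)(5 9 14 15 13)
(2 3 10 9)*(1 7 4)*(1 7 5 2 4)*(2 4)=(1 5 4 7)(2 3 10 9)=[0, 5, 3, 10, 7, 4, 6, 1, 8, 2, 9]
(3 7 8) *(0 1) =(0 1)(3 7 8) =[1, 0, 2, 7, 4, 5, 6, 8, 3]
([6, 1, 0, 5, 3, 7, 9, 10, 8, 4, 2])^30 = [4, 1, 9, 10, 7, 2, 3, 0, 8, 5, 6]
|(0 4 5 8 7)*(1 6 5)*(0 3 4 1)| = |(0 1 6 5 8 7 3 4)| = 8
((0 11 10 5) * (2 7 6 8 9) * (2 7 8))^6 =(0 10)(2 8 9 7 6)(5 11) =((0 11 10 5)(2 8 9 7 6))^6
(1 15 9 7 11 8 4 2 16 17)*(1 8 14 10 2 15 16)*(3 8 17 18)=(1 16 18 3 8 4 15 9 7 11 14 10 2)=[0, 16, 1, 8, 15, 5, 6, 11, 4, 7, 2, 14, 12, 13, 10, 9, 18, 17, 3]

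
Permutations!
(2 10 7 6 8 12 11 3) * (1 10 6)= (1 10 7)(2 6 8 12 11 3)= [0, 10, 6, 2, 4, 5, 8, 1, 12, 9, 7, 3, 11]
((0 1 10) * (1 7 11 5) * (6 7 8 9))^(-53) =((0 8 9 6 7 11 5 1 10))^(-53) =(0 8 9 6 7 11 5 1 10)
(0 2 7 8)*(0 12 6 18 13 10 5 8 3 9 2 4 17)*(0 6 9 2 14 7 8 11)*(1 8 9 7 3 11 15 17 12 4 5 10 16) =(0 5 15 17 6 18 13 16 1 8 4 12 7 11)(2 9 14 3) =[5, 8, 9, 2, 12, 15, 18, 11, 4, 14, 10, 0, 7, 16, 3, 17, 1, 6, 13]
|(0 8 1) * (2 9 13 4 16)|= 15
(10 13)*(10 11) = [0, 1, 2, 3, 4, 5, 6, 7, 8, 9, 13, 10, 12, 11] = (10 13 11)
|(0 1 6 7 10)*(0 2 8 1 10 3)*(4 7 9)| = |(0 10 2 8 1 6 9 4 7 3)| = 10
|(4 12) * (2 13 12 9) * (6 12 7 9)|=12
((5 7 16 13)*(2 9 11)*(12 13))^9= (5 13 12 16 7)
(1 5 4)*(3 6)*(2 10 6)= (1 5 4)(2 10 6 3)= [0, 5, 10, 2, 1, 4, 3, 7, 8, 9, 6]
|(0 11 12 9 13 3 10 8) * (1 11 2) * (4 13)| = |(0 2 1 11 12 9 4 13 3 10 8)| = 11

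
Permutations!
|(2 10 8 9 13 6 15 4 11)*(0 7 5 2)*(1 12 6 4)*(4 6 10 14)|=56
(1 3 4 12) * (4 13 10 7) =[0, 3, 2, 13, 12, 5, 6, 4, 8, 9, 7, 11, 1, 10] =(1 3 13 10 7 4 12)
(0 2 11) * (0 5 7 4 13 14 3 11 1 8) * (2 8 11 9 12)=(0 8)(1 11 5 7 4 13 14 3 9 12 2)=[8, 11, 1, 9, 13, 7, 6, 4, 0, 12, 10, 5, 2, 14, 3]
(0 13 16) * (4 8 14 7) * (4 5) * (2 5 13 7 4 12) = (0 7 13 16)(2 5 12)(4 8 14) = [7, 1, 5, 3, 8, 12, 6, 13, 14, 9, 10, 11, 2, 16, 4, 15, 0]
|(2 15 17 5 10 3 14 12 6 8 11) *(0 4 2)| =|(0 4 2 15 17 5 10 3 14 12 6 8 11)| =13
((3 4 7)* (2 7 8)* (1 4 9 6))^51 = ((1 4 8 2 7 3 9 6))^51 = (1 2 9 4 7 6 8 3)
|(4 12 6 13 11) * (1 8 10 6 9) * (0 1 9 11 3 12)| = |(0 1 8 10 6 13 3 12 11 4)| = 10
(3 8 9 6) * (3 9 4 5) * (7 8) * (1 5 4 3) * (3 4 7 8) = (1 5)(3 8 4 7)(6 9) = [0, 5, 2, 8, 7, 1, 9, 3, 4, 6]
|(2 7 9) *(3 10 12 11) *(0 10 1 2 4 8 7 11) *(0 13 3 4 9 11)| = 28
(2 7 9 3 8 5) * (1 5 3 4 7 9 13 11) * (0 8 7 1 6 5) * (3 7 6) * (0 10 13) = (0 8 7)(1 10 13 11 3 6 5 2 9 4) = [8, 10, 9, 6, 1, 2, 5, 0, 7, 4, 13, 3, 12, 11]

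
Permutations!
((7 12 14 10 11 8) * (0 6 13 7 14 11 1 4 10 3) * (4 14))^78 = ((0 6 13 7 12 11 8 4 10 1 14 3))^78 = (0 8)(1 7)(3 11)(4 6)(10 13)(12 14)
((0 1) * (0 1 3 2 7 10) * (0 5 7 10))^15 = ((0 3 2 10 5 7))^15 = (0 10)(2 7)(3 5)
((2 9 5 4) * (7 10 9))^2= ((2 7 10 9 5 4))^2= (2 10 5)(4 7 9)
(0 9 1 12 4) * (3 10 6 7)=(0 9 1 12 4)(3 10 6 7)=[9, 12, 2, 10, 0, 5, 7, 3, 8, 1, 6, 11, 4]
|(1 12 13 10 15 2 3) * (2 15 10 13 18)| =5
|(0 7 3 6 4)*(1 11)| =|(0 7 3 6 4)(1 11)| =10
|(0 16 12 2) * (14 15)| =|(0 16 12 2)(14 15)| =4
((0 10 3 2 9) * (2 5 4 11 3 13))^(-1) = ((0 10 13 2 9)(3 5 4 11))^(-1) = (0 9 2 13 10)(3 11 4 5)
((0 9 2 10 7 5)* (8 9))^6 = (0 5 7 10 2 9 8)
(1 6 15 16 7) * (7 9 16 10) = (1 6 15 10 7)(9 16) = [0, 6, 2, 3, 4, 5, 15, 1, 8, 16, 7, 11, 12, 13, 14, 10, 9]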